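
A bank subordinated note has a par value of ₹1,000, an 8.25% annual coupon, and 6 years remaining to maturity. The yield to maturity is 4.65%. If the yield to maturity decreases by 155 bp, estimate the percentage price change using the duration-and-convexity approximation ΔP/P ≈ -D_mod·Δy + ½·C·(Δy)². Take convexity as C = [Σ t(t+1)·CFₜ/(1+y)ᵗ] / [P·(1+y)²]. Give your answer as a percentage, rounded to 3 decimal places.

With y = 0.0465:
  t   CF        PV=CF/(1+0.0465)^t    t·PV        t(t+1)·PV
  1        82.50        78.8342        78.8342         157.6684
  2        82.50        75.3313       150.6626         451.9878
  3        82.50        71.9840       215.9521         863.8085
  4        82.50        68.7855       275.1421       1,375.7104
  5        82.50        65.7291       328.6456       1,971.8735
  6     1,082.50       824.1239     4,944.7434      34,613.2038
  Σ                  1,184.7881     5,993.9800      39,434.2524
P = 1,184.7881; D_Mac = 5.05912 yrs; D_mod = 4.83432 yrs; C = 30.39166.
Duration effect: -4.83432 × (-0.0155) = +0.074932
Convexity effect: 0.5 × 30.39166 × (-0.0155)² = +0.0036508
ΔP/P ≈ +0.074932 + 0.0036508 = +0.078583 = +7.8583%.

+7.858%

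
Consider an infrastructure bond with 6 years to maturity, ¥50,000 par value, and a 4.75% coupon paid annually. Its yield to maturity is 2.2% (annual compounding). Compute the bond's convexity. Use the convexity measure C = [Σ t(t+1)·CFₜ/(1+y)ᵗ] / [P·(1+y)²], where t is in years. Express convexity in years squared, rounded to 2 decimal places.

34.93

With y = 0.022:
  t   CF        PV=CF/(1+0.022)^t    t·PV        t(t+1)·PV
  1     2,375.00     2,323.8748     2,323.8748       4,647.7495
  2     2,375.00     2,273.8501     4,547.7001      13,643.1003
  3     2,375.00     2,224.9022     6,674.7066      26,698.8265
  4     2,375.00     2,177.0080     8,708.0321      43,540.1606
  5     2,375.00     2,130.1448    10,650.7242      63,904.3453
  6    52,375.00    45,964.0895   275,784.5367   1,930,491.7570
  Σ                 57,093.8693   308,689.5745   2,082,925.9392
P = 57,093.8693.
Convexity = Σ t(t+1)·PV / [P·(1+y)²] = 2,082,925.9392 / (57,093.8693 × 1.044484) = 34.92871.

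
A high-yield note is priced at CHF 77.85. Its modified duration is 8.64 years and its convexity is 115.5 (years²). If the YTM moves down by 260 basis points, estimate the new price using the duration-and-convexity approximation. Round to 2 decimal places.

Duration effect: -D_mod·Δy = -8.64 × (-0.026) = +0.224640
Convexity effect: ½·C·(Δy)² = 0.5 × 115.5 × (-0.026)² = +0.0390390
ΔP/P ≈ +0.224640 + 0.0390390 = +0.263679
New price ≈ 77.85 × (1 + 0.263679) = 98.37741015.

CHF 98.38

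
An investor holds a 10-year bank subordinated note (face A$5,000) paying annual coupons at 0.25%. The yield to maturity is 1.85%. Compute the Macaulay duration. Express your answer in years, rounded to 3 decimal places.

Periodic yield y = 0.0185. Discount each cash flow and weight by its year:
  t   CF        PV=CF/(1+0.0185)^t    t·PV
  1        12.50        12.2730        12.2730
  2        12.50        12.0500        24.1000
  3        12.50        11.8311        35.4934
  4        12.50        11.6162        46.4650
  5        12.50        11.4053        57.0263
  6        12.50        11.1981        67.1885
  7        12.50        10.9947        76.9628
  8        12.50        10.7950        86.3598
  9        12.50        10.5989        95.3901
  10    5,012.50     4,172.9584    41,729.5837
  Σ                  4,275.7206    42,230.8426
Price P = Σ PV = 4,275.7206.
Macaulay duration = Σ(t·PV) / P = 42,230.8426 / 4,275.7206 = 9.87689 years.

9.877 years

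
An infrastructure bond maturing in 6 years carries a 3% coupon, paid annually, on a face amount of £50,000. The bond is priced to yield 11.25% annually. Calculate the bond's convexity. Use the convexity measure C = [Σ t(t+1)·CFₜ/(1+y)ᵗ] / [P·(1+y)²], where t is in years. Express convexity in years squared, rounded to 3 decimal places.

With y = 0.1125:
  t   CF        PV=CF/(1+0.1125)^t    t·PV        t(t+1)·PV
  1     1,500.00     1,348.3146     1,348.3146       2,696.6292
  2     1,500.00     1,211.9682     2,423.9364       7,271.8091
  3     1,500.00     1,089.4096     3,268.2288      13,072.9153
  4     1,500.00       979.2446     3,916.9784      19,584.8918
  5     1,500.00       880.2199     4,401.0993      26,406.5957
  6    51,500.00    27,164.8375   162,989.0249   1,140,923.1742
  Σ                 32,673.9943   178,347.5823   1,209,956.0152
P = 32,673.9943.
Convexity = Σ t(t+1)·PV / [P·(1+y)²] = 1,209,956.0152 / (32,673.9943 × 1.237656) = 29.92039.

29.920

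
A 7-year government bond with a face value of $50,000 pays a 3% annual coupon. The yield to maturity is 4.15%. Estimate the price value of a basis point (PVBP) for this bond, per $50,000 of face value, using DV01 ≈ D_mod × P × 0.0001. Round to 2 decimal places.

$28.58

Periodic yield y = 0.0415.
  t   CF        PV=CF/(1+0.0415)^t    t·PV
  1     1,500.00     1,440.2304     1,440.2304
  2     1,500.00     1,382.8425     2,765.6849
  3     1,500.00     1,327.7412     3,983.2236
  4     1,500.00     1,274.8355     5,099.3422
  5     1,500.00     1,224.0380     6,120.1898
  6     1,500.00     1,175.2645     7,051.5869
  7    51,500.00    38,742.9164   271,200.4146
  Σ                 46,567.8685   297,660.6725
P = 46,567.8685; D_Mac = 6.39198 yrs; D_mod = 6.13728 yrs.
DV01 ≈ 6.13728 × 46,567.8685 × 0.0001 = 28.579997.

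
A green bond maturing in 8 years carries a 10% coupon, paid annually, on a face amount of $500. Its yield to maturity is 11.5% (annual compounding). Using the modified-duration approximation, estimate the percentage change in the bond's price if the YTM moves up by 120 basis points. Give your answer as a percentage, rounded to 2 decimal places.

Periodic yield y = 0.115. Modified duration first:
  t   CF        PV=CF/(1+0.115)^t    t·PV
  1        50.00        44.8430        44.8430
  2        50.00        40.2180        80.4360
  3        50.00        36.0699       108.2098
  4        50.00        32.3497       129.3989
  5        50.00        29.0132       145.0660
  6        50.00        26.0208       156.1249
  7        50.00        23.3370       163.3593
  8       550.00       230.2310     1,841.8478
  Σ                    462.0827     2,669.2857
P = 462.0827; D_Mac = 5.77664 yrs; D_mod = 5.77664/(1+0.115) = 5.18084 yrs.
ΔP/P ≈ -D_mod · Δy = -5.18084 × (+0.012) = -0.062170 = -6.2170%.

-6.22%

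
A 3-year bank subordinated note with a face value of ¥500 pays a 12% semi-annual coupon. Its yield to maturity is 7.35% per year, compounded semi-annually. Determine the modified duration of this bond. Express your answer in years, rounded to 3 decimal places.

Periodic yield y = 0.03675. First find Macaulay duration:
  t   CF        PV=CF/(1+0.03675)^t    t·PV
  1        30.00        28.9366        28.9366
  2        30.00        27.9109        55.8217
  3        30.00        26.9215        80.7645
  4        30.00        25.9672       103.8688
  5        30.00        25.0467       125.2337
  6       530.00       426.8071     2,560.8424
  Σ                    561.5899     2,955.4676
P = 561.5899; Macaulay duration = 2,955.4676 / 561.5899 = 5.26268 half-year periods = 2.63134 years.
Modified duration = D_Mac / (1 + y) = 2.63134 / 1.03675 = 2.53807 years.

2.538 years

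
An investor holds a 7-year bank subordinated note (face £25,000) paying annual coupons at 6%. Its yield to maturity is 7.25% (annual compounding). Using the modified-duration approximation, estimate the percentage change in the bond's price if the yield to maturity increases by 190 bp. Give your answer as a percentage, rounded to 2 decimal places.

-10.41%

Periodic yield y = 0.0725. Modified duration first:
  t   CF        PV=CF/(1+0.0725)^t    t·PV
  1     1,500.00     1,398.6014     1,398.6014
  2     1,500.00     1,304.0572     2,608.1145
  3     1,500.00     1,215.9042     3,647.7126
  4     1,500.00     1,133.7102     4,534.8408
  5     1,500.00     1,057.0725     5,285.3623
  6     1,500.00       985.6153     5,913.6920
  7    26,500.00    16,235.4664   113,648.2645
  Σ                 23,330.4272   137,036.5881
P = 23,330.4272; D_Mac = 5.87373 yrs; D_mod = 5.87373/(1+0.0725) = 5.47667 yrs.
ΔP/P ≈ -D_mod · Δy = -5.47667 × (+0.019) = -0.104057 = -10.4057%.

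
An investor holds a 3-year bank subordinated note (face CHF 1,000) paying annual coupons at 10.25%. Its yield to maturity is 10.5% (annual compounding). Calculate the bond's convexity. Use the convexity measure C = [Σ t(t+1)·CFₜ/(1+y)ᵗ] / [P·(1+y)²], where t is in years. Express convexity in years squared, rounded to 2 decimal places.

With y = 0.105:
  t   CF        PV=CF/(1+0.105)^t    t·PV        t(t+1)·PV
  1       102.50        92.7602        92.7602         185.5204
  2       102.50        83.9459       167.8917         503.6752
  3     1,102.50       817.1311     2,451.3934       9,805.5737
  Σ                    993.8372     2,712.0453      10,494.7693
P = 993.8372.
Convexity = Σ t(t+1)·PV / [P·(1+y)²] = 10,494.7693 / (993.8372 × 1.221025) = 8.64835.

8.65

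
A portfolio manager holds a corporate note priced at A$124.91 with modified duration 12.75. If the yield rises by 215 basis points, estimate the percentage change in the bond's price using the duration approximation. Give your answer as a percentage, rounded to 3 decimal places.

-27.413%

Duration approximation: ΔP/P ≈ -D_mod · Δy = -12.75 × (+0.0215) = -0.274125.
As a percentage: -27.4125%.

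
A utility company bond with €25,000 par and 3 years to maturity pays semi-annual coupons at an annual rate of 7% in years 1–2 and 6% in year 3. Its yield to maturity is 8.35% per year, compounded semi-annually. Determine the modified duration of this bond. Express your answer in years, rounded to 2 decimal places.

2.64 years

Periodic yield y = 0.04175. First find Macaulay duration:
  t   CF        PV=CF/(1+0.04175)^t    t·PV
  1       875.00       839.9328       839.9328
  2       875.00       806.2710     1,612.5420
  3       875.00       773.9582     2,321.8747
  4       875.00       742.9405     2,971.7619
  5       750.00       611.2850     3,056.4249
  6    25,750.00    20,146.3409   120,878.0454
  Σ                 23,920.7284   131,680.5817
P = 23,920.7284; Macaulay duration = 131,680.5817 / 23,920.7284 = 5.50487 half-year periods = 2.75244 years.
Modified duration = D_Mac / (1 + y) = 2.75244 / 1.04175 = 2.64213 years.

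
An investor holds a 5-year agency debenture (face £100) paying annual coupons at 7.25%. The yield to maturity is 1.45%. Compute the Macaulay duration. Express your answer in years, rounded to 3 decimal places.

4.449 years

Periodic yield y = 0.0145. Discount each cash flow and weight by its year:
  t   CF        PV=CF/(1+0.0145)^t    t·PV
  1         7.25         7.1464         7.1464
  2         7.25         7.0442        14.0885
  3         7.25         6.9436        20.8307
  4         7.25         6.8443        27.3772
  5       107.25        99.8015       499.0075
  Σ                    127.7800       568.4502
Price P = Σ PV = 127.7800.
Macaulay duration = Σ(t·PV) / P = 568.4502 / 127.7800 = 4.44866 years.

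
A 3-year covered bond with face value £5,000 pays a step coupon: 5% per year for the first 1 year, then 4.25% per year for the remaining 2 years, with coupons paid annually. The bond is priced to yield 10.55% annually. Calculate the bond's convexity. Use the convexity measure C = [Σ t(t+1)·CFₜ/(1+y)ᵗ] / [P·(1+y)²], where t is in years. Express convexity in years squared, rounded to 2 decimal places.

9.18

With y = 0.1055:
  t   CF        PV=CF/(1+0.1055)^t    t·PV        t(t+1)·PV
  1       250.00       226.1420       226.1420         452.2840
  2       212.50       173.8767       347.7534       1,043.2603
  3     5,212.50     3,858.0675    11,574.2026      46,296.8106
  Σ                  4,258.0863    12,148.0981      47,792.3549
P = 4,258.0863.
Convexity = Σ t(t+1)·PV / [P·(1+y)²] = 47,792.3549 / (4,258.0863 × 1.222130) = 9.18389.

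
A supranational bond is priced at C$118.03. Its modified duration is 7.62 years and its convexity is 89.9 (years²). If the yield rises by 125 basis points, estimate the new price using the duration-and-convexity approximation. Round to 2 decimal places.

Duration effect: -D_mod·Δy = -7.62 × (+0.0125) = -0.095250
Convexity effect: ½·C·(Δy)² = 0.5 × 89.9 × (0.0125)² = +0.0070234375
ΔP/P ≈ -0.095250 + 0.0070234375 = -0.0882265625
New price ≈ 118.03 × (1 - 0.0882265625) = 107.616618828125.

C$107.62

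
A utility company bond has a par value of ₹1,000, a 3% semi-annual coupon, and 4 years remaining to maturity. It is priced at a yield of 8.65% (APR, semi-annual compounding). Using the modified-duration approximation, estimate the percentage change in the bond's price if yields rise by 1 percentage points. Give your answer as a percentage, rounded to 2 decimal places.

-3.62%

Periodic yield y = 0.04325. Modified duration first:
  t   CF        PV=CF/(1+0.04325)^t    t·PV
  1        15.00        14.3781        14.3781
  2        15.00        13.7821        27.5641
  3        15.00        13.2107        39.6321
  4        15.00        12.6630        50.6521
  5        15.00        12.1381        60.6903
  6        15.00        11.6349        69.8091
  7        15.00        11.1525        78.0675
  8     1,015.00       723.3673     5,786.9387
  Σ                    812.3267     6,127.7322
P = 812.3267; D_Mac = 7.54343 half-year periods = 3.77172 yrs; D_mod = 3.77172/(1+0.04325) = 3.61535 yrs.
ΔP/P ≈ -D_mod · Δy = -3.61535 × (+0.01) = -0.036154 = -3.6154%.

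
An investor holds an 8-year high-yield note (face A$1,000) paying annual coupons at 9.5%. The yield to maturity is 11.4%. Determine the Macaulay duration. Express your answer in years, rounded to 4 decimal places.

Periodic yield y = 0.114. Discount each cash flow and weight by its year:
  t   CF        PV=CF/(1+0.114)^t    t·PV
  1        95.00        85.2783        85.2783
  2        95.00        76.5514       153.1028
  3        95.00        68.7176       206.1528
  4        95.00        61.6855       246.7419
  5        95.00        55.3729       276.8647
  6        95.00        49.7064       298.2385
  7        95.00        44.6198       312.3383
  8     1,095.00       461.6710     3,693.3680
  Σ                    903.6029     5,272.0854
Price P = Σ PV = 903.6029.
Macaulay duration = Σ(t·PV) / P = 5,272.0854 / 903.6029 = 5.83452 years.

5.8345 years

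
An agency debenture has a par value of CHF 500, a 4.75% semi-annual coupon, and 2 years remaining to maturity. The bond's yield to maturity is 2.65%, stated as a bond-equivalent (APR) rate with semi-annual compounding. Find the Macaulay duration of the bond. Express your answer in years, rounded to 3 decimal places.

Periodic yield y = 0.01325. Discount each cash flow and weight by its period:
  t   CF        PV=CF/(1+0.01325)^t    t·PV
  1       11.875        11.7197        11.7197
  2       11.875        11.5665        23.1329
  3       11.875        11.4152        34.2456
  4      511.875       485.6210     1,942.4840
  Σ                    520.3224     2,011.5823
Price P = Σ PV = 520.3224.
Macaulay duration = Σ(t·PV) / P = 2,011.5823 / 520.3224 = 3.86603 half-year periods.
In years: 3.86603 / 2 = 1.93302 years.

1.933 years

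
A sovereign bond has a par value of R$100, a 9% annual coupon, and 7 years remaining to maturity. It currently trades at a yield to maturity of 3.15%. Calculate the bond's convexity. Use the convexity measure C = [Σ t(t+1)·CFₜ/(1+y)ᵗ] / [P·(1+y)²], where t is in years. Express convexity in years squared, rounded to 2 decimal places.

39.90

With y = 0.0315:
  t   CF        PV=CF/(1+0.0315)^t    t·PV        t(t+1)·PV
  1         9.00         8.7252         8.7252          17.4503
  2         9.00         8.4587        16.9174          50.7522
  3         9.00         8.2004        24.6012          98.4047
  4         9.00         7.9500        31.7999         158.9994
  5         9.00         7.7072        38.5360         231.2159
  6         9.00         7.4718        44.8310         313.8170
  7       109.00        87.7287       614.1012       4,912.8092
  Σ                    136.2420       779.5118       5,783.4488
P = 136.2420.
Convexity = Σ t(t+1)·PV / [P·(1+y)²] = 5,783.4488 / (136.2420 × 1.063992) = 39.89674.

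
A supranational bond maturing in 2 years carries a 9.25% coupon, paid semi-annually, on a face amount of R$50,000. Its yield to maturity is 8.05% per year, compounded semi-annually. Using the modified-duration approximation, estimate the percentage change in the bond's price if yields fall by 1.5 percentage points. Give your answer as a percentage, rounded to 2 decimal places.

+2.70%

Periodic yield y = 0.04025. Modified duration first:
  t   CF        PV=CF/(1+0.04025)^t    t·PV
  1     2,312.50     2,223.0233     2,223.0233
  2     2,312.50     2,137.0087     4,274.0174
  3     2,312.50     2,054.3222     6,162.9667
  4    52,312.50    44,673.9730   178,695.8920
  Σ                 51,088.3273   191,355.8995
P = 51,088.3273; D_Mac = 3.74559 half-year periods = 1.87279 yrs; D_mod = 1.87279/(1+0.04025) = 1.80033 yrs.
ΔP/P ≈ -D_mod · Δy = -1.80033 × (-0.015) = +0.027005 = +2.7005%.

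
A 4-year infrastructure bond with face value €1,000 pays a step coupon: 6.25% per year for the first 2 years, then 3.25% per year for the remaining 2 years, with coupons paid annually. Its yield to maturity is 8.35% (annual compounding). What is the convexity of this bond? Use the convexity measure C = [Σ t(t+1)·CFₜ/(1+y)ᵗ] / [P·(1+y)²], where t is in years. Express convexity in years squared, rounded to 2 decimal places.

With y = 0.0835:
  t   CF        PV=CF/(1+0.0835)^t    t·PV        t(t+1)·PV
  1        62.50        57.6834        57.6834         115.3669
  2        62.50        53.2381       106.4761         319.4283
  3        32.50        25.5503        76.6510         306.6040
  4     1,032.50       749.1597     2,996.6387      14,983.1937
  Σ                    885.6315     3,237.4493      15,724.5929
P = 885.6315.
Convexity = Σ t(t+1)·PV / [P·(1+y)²] = 15,724.5929 / (885.6315 × 1.173972) = 15.12406.

15.12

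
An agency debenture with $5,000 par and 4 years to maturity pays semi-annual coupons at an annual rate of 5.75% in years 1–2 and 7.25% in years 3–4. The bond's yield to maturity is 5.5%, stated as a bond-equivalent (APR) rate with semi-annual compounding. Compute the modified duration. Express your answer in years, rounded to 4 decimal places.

3.5252 years

Periodic yield y = 0.0275. First find Macaulay duration:
  t   CF        PV=CF/(1+0.0275)^t    t·PV
  1       143.75       139.9027       139.9027
  2       143.75       136.1583       272.3166
  3       143.75       132.5142       397.5425
  4       143.75       128.9676       515.8703
  5       181.25       158.2592       791.2958
  6       181.25       154.0235       924.1411
  7       181.25       149.9012     1,049.3086
  8     5,181.25     4,170.4210    33,363.3684
  Σ                  5,170.1477    37,453.7461
P = 5,170.1477; Macaulay duration = 37,453.7461 / 5,170.1477 = 7.24423 half-year periods = 3.62212 years.
Modified duration = D_Mac / (1 + y) = 3.62212 / 1.0275 = 3.52517 years.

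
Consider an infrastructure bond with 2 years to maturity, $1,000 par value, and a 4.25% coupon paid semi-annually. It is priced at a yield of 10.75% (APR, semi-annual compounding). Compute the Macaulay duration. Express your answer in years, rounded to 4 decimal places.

1.9340 years

Periodic yield y = 0.05375. Discount each cash flow and weight by its period:
  t   CF        PV=CF/(1+0.05375)^t    t·PV
  1        21.25        20.1661        20.1661
  2        21.25        19.1374        38.2749
  3        21.25        18.1613        54.4838
  4     1,021.25       828.2887     3,313.1547
  Σ                    885.7534     3,426.0794
Price P = Σ PV = 885.7534.
Macaulay duration = Σ(t·PV) / P = 3,426.0794 / 885.7534 = 3.86798 half-year periods.
In years: 3.86798 / 2 = 1.93399 years.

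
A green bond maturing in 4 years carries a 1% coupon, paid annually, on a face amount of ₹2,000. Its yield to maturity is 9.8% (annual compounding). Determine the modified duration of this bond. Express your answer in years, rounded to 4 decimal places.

Periodic yield y = 0.098. First find Macaulay duration:
  t   CF        PV=CF/(1+0.098)^t    t·PV
  1        20.00        18.2149        18.2149
  2        20.00        16.5892        33.1784
  3        20.00        15.1086        45.3257
  4     2,020.00     1,389.7670     5,559.0682
  Σ                  1,439.6797     5,655.7872
P = 1,439.6797; Macaulay duration = 5,655.7872 / 1,439.6797 = 3.92850 years.
Modified duration = D_Mac / (1 + y) = 3.92850 / 1.098 = 3.57787 years.

3.5779 years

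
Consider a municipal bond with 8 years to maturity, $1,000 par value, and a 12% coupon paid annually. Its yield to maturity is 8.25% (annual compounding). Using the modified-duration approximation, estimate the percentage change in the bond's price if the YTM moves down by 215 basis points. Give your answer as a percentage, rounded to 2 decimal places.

Periodic yield y = 0.0825. Modified duration first:
  t   CF        PV=CF/(1+0.0825)^t    t·PV
  1       120.00       110.8545       110.8545
  2       120.00       102.4060       204.8120
  3       120.00        94.6014       283.8042
  4       120.00        87.3916       349.5663
  5       120.00        80.7313       403.6563
  6       120.00        74.5785       447.4712
  7       120.00        68.8947       482.2630
  8     1,120.00       594.0114     4,752.0912
  Σ                  1,213.4694     7,034.5188
P = 1,213.4694; D_Mac = 5.79703 yrs; D_mod = 5.79703/(1+0.0825) = 5.35522 yrs.
ΔP/P ≈ -D_mod · Δy = -5.35522 × (-0.0215) = +0.115137 = +11.5137%.

+11.51%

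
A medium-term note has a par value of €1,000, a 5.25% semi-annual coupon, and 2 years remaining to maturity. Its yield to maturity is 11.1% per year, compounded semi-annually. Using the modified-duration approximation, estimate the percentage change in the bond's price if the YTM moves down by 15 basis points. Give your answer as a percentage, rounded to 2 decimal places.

Periodic yield y = 0.0555. Modified duration first:
  t   CF        PV=CF/(1+0.0555)^t    t·PV
  1        26.25        24.8697        24.8697
  2        26.25        23.5620        47.1241
  3        26.25        22.3231        66.9693
  4     1,026.25       826.8376     3,307.3504
  Σ                    897.5925     3,446.3135
P = 897.5925; D_Mac = 3.83951 half-year periods = 1.91975 yrs; D_mod = 1.91975/(1+0.0555) = 1.81881 yrs.
ΔP/P ≈ -D_mod · Δy = -1.81881 × (-0.0015) = +0.002728 = +0.2728%.

+0.27%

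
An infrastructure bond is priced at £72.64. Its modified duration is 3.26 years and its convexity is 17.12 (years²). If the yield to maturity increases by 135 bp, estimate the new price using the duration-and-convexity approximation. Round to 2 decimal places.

£69.56

Duration effect: -D_mod·Δy = -3.26 × (+0.0135) = -0.044010
Convexity effect: ½·C·(Δy)² = 0.5 × 17.12 × (0.0135)² = +0.00156006
ΔP/P ≈ -0.044010 + 0.00156006 = -0.04244994
New price ≈ 72.64 × (1 - 0.04244994) = 69.5564363584.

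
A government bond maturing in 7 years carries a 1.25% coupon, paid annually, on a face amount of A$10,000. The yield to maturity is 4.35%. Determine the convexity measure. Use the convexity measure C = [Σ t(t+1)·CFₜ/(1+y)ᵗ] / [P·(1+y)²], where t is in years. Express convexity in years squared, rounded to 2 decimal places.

With y = 0.0435:
  t   CF        PV=CF/(1+0.0435)^t    t·PV        t(t+1)·PV
  1       125.00       119.7892       119.7892         239.5783
  2       125.00       114.7956       229.5911         688.7734
  3       125.00       110.0101       330.0304       1,320.1215
  4       125.00       105.4242       421.6967       2,108.4834
  5       125.00       101.0294       505.1470       3,030.8818
  6       125.00        96.8178       580.9069       4,066.3484
  7    10,125.00     7,515.3266    52,607.2861     420,858.2889
  Σ                  8,163.1928    54,794.4473     432,312.4757
P = 8,163.1928.
Convexity = Σ t(t+1)·PV / [P·(1+y)²] = 432,312.4757 / (8,163.1928 × 1.088892) = 48.63544.

48.64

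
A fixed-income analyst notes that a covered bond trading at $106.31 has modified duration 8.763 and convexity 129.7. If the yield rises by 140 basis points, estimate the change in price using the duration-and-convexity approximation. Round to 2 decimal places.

Duration effect: -D_mod·Δy = -8.763 × (+0.014) = -0.122682
Convexity effect: ½·C·(Δy)² = 0.5 × 129.7 × (0.014)² = +0.0127106
ΔP/P ≈ -0.122682 + 0.0127106 = -0.1099714
ΔP ≈ 106.31 × (-0.1099714) = -11.691059534.

-$11.69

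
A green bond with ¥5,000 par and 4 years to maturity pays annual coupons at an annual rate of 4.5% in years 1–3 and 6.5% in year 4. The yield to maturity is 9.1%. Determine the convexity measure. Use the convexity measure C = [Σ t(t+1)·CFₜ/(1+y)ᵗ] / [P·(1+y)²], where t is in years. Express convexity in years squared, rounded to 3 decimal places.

With y = 0.091:
  t   CF        PV=CF/(1+0.091)^t    t·PV        t(t+1)·PV
  1       225.00       206.2328       206.2328         412.4656
  2       225.00       189.0310       378.0620       1,134.1860
  3       225.00       173.2640       519.7919       2,079.1677
  4     5,325.00     3,758.5524    15,034.2096      75,171.0481
  Σ                  4,327.0802    16,138.2963      78,796.8673
P = 4,327.0802.
Convexity = Σ t(t+1)·PV / [P·(1+y)²] = 78,796.8673 / (4,327.0802 × 1.190281) = 15.29905.

15.299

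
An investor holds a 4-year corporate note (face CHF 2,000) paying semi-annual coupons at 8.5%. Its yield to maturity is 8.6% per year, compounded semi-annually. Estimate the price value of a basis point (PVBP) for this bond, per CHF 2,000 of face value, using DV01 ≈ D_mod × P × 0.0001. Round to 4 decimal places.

CHF 0.6636

Periodic yield y = 0.043.
  t   CF        PV=CF/(1+0.043)^t    t·PV
  1        85.00        81.4957        81.4957
  2        85.00        78.1358       156.2717
  3        85.00        74.9145       224.7436
  4        85.00        71.8260       287.3040
  5        85.00        68.8648       344.3241
  6        85.00        66.0257       396.1543
  7        85.00        63.3037       443.1256
  8     2,085.00     1,488.7837    11,910.2692
  Σ                  1,993.3499    13,843.6881
P = 1,993.3499; D_Mac = 6.94494 half-year periods = 3.47247 yrs; D_mod = 3.32931 yrs.
DV01 ≈ 3.32931 × 1,993.3499 × 0.0001 = 0.663648.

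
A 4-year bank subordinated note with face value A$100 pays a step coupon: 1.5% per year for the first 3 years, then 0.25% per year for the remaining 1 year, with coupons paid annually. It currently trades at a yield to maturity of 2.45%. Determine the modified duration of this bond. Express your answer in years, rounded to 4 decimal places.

Periodic yield y = 0.0245. First find Macaulay duration:
  t   CF        PV=CF/(1+0.0245)^t    t·PV
  1         1.50         1.4641         1.4641
  2         1.50         1.4291         2.8582
  3         1.50         1.3949         4.1848
  4       100.25        90.9990       363.9959
  Σ                     95.2872       372.5031
P = 95.2872; Macaulay duration = 372.5031 / 95.2872 = 3.90927 years.
Modified duration = D_Mac / (1 + y) = 3.90927 / 1.0245 = 3.81578 years.

3.8158 years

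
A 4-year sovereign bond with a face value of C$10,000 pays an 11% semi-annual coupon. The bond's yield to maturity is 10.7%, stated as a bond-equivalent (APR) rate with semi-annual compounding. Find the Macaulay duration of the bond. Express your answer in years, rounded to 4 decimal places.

Periodic yield y = 0.0535. Discount each cash flow and weight by its period:
  t   CF        PV=CF/(1+0.0535)^t    t·PV
  1       550.00       522.0693       522.0693
  2       550.00       495.5570       991.1140
  3       550.00       470.3911     1,411.1732
  4       550.00       446.5032     1,786.0126
  5       550.00       423.8283     2,119.1417
  6       550.00       402.3050     2,413.8301
  7       550.00       381.8747     2,673.1230
  8    10,550.00     6,953.0626    55,624.5009
  Σ                 10,095.5912    67,540.9648
Price P = Σ PV = 10,095.5912.
Macaulay duration = Σ(t·PV) / P = 67,540.9648 / 10,095.5912 = 6.69014 half-year periods.
In years: 6.69014 / 2 = 3.34507 years.

3.3451 years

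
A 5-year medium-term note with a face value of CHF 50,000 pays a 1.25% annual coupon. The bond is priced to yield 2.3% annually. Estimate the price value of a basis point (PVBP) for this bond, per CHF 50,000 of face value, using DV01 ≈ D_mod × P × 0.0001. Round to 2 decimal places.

CHF 22.65

Periodic yield y = 0.023.
  t   CF        PV=CF/(1+0.023)^t    t·PV
  1       625.00       610.9482       610.9482
  2       625.00       597.2123     1,194.4246
  3       625.00       583.7852     1,751.3557
  4       625.00       570.6601     2,282.6403
  5    50,625.00    45,184.2281   225,921.1406
  Σ                 47,546.8339   231,760.5094
P = 47,546.8339; D_Mac = 4.87436 yrs; D_mod = 4.76477 yrs.
DV01 ≈ 4.76477 × 47,546.8339 × 0.0001 = 22.654986.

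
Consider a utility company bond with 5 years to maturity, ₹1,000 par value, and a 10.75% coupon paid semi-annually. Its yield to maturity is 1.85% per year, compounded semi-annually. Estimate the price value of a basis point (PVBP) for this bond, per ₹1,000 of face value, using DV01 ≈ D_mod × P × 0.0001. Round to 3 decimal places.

Periodic yield y = 0.00925.
  t   CF        PV=CF/(1+0.00925)^t    t·PV
  1        53.75        53.2574        53.2574
  2        53.75        52.7693       105.5385
  3        53.75        52.2856       156.8568
  4        53.75        51.8064       207.2256
  5        53.75        51.3316       256.6579
  6        53.75        50.8611       305.1667
  7        53.75        50.3950       352.7648
  8        53.75        49.9331       399.4647
  9        53.75        49.4754       445.2789
  10    1,053.75       961.0589     9,610.5890
  Σ                  1,423.1737    11,892.8004
P = 1,423.1737; D_Mac = 8.35653 half-year periods = 4.17827 yrs; D_mod = 4.13997 yrs.
DV01 ≈ 4.13997 × 1,423.1737 × 0.0001 = 0.589190.

₹0.589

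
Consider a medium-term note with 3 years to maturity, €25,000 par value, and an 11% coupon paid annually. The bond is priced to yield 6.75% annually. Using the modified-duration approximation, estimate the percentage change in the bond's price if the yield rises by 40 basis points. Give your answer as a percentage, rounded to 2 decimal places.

-1.02%

Periodic yield y = 0.0675. Modified duration first:
  t   CF        PV=CF/(1+0.0675)^t    t·PV
  1     2,750.00     2,576.1124     2,576.1124
  2     2,750.00     2,413.2201     4,826.4401
  3    27,750.00    22,811.7885    68,435.3655
  Σ                 27,801.1210    75,837.9180
P = 27,801.1210; D_Mac = 2.72787 yrs; D_mod = 2.72787/(1+0.0675) = 2.55538 yrs.
ΔP/P ≈ -D_mod · Δy = -2.55538 × (+0.004) = -0.010222 = -1.0222%.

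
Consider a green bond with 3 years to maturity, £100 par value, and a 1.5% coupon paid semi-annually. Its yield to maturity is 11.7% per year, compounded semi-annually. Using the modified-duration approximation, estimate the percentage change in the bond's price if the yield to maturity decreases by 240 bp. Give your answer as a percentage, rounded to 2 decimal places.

Periodic yield y = 0.0585. Modified duration first:
  t   CF        PV=CF/(1+0.0585)^t    t·PV
  1         0.75         0.7085         0.7085
  2         0.75         0.6694         1.3388
  3         0.75         0.6324         1.8972
  4         0.75         0.5974         2.3898
  5         0.75         0.5644         2.8221
  6       100.75        71.6308       429.7849
  Σ                     74.8030       438.9413
P = 74.8030; D_Mac = 5.86796 half-year periods = 2.93398 yrs; D_mod = 2.93398/(1+0.0585) = 2.77183 yrs.
ΔP/P ≈ -D_mod · Δy = -2.77183 × (-0.024) = +0.066524 = +6.6524%.

+6.65%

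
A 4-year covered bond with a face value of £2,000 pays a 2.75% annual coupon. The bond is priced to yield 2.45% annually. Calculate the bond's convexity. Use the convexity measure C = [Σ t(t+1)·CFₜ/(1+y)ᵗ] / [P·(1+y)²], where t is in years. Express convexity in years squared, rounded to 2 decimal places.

18.06

With y = 0.0245:
  t   CF        PV=CF/(1+0.0245)^t    t·PV        t(t+1)·PV
  1        55.00        53.6847        53.6847         107.3694
  2        55.00        52.4009       104.8018         314.4054
  3        55.00        51.1478       153.4433         613.7734
  4     2,055.00     1,865.3657     7,461.4626      37,307.3130
  Σ                  2,022.5991     7,773.3925      38,342.8613
P = 2,022.5991.
Convexity = Σ t(t+1)·PV / [P·(1+y)²] = 38,342.8613 / (2,022.5991 × 1.049600) = 18.06137.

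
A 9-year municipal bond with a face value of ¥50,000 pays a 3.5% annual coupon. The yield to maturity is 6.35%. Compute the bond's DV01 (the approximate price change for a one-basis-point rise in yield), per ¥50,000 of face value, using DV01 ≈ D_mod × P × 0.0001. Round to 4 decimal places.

¥29.3747

Periodic yield y = 0.0635.
  t   CF        PV=CF/(1+0.0635)^t    t·PV
  1     1,750.00     1,645.5101     1,645.5101
  2     1,750.00     1,547.2592     3,094.5183
  3     1,750.00     1,454.8746     4,364.6238
  4     1,750.00     1,368.0062     5,472.0249
  5     1,750.00     1,286.3246     6,431.6230
  6     1,750.00     1,209.5201     7,257.1205
  7     1,750.00     1,137.3014     7,961.1101
  8     1,750.00     1,069.3949     8,555.1589
  9    51,750.00    29,735.3398   267,618.0583
  Σ                 40,453.5309   312,399.7480
P = 40,453.5309; D_Mac = 7.72243 yrs; D_mod = 7.26134 yrs.
DV01 ≈ 7.26134 × 40,453.5309 × 0.0001 = 29.374682.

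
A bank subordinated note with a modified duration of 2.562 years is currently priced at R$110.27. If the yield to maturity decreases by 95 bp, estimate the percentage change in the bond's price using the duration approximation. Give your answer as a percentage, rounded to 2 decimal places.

Duration approximation: ΔP/P ≈ -D_mod · Δy = -2.562 × (-0.0095) = +0.024339.
As a percentage: +2.4339%.

+2.43%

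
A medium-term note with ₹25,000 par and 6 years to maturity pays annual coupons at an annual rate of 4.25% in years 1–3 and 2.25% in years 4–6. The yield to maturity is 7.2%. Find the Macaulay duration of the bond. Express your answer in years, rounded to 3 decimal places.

Periodic yield y = 0.072. Discount each cash flow and weight by its year:
  t   CF        PV=CF/(1+0.072)^t    t·PV
  1     1,062.50       991.1381       991.1381
  2     1,062.50       924.5691     1,849.1382
  3     1,062.50       862.4712     2,587.4135
  4       562.50       425.9351     1,703.7402
  5       562.50       397.3275     1,986.6374
  6    25,562.50    16,843.5881   101,061.5288
  Σ                 20,445.0290   110,179.5961
Price P = Σ PV = 20,445.0290.
Macaulay duration = Σ(t·PV) / P = 110,179.5961 / 20,445.0290 = 5.38907 years.

5.389 years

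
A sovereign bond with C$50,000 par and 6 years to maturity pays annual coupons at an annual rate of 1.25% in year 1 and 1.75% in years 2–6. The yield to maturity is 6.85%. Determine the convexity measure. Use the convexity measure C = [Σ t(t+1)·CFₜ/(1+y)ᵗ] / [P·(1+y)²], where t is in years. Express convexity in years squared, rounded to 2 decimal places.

With y = 0.0685:
  t   CF        PV=CF/(1+0.0685)^t    t·PV        t(t+1)·PV
  1       625.00       584.9321       584.9321       1,169.8643
  2       875.00       766.4062     1,532.8124       4,598.4371
  3       875.00       717.2730     2,151.8190       8,607.2758
  4       875.00       671.2896     2,685.1586      13,425.7929
  5       875.00       628.2542     3,141.2711      18,847.6269
  6    50,875.00    34,186.7065   205,120.2389   1,435,841.6722
  Σ                 37,554.8617   215,216.2321   1,482,490.6691
P = 37,554.8617.
Convexity = Σ t(t+1)·PV / [P·(1+y)²] = 1,482,490.6691 / (37,554.8617 × 1.141692) = 34.57616.

34.58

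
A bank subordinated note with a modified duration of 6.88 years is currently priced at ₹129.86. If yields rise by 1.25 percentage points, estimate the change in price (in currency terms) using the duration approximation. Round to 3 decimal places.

Duration approximation: ΔP/P ≈ -D_mod · Δy = -6.88 × (+0.0125) = -0.086000.
ΔP ≈ 129.86 × (-0.086000) = -11.16796.

-₹11.168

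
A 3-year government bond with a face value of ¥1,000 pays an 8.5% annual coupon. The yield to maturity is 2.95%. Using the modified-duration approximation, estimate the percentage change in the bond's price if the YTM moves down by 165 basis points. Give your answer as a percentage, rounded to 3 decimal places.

Periodic yield y = 0.0295. Modified duration first:
  t   CF        PV=CF/(1+0.0295)^t    t·PV
  1        85.00        82.5644        82.5644
  2        85.00        80.1985       160.3970
  3     1,085.00       994.3761     2,983.1284
  Σ                  1,157.1390     3,226.0897
P = 1,157.1390; D_Mac = 2.78799 yrs; D_mod = 2.78799/(1+0.0295) = 2.70810 yrs.
ΔP/P ≈ -D_mod · Δy = -2.70810 × (-0.0165) = +0.044684 = +4.4684%.

+4.468%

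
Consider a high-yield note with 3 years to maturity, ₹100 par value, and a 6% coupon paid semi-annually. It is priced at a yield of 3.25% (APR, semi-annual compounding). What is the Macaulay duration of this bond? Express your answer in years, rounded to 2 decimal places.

2.80 years

Periodic yield y = 0.01625. Discount each cash flow and weight by its period:
  t   CF        PV=CF/(1+0.01625)^t    t·PV
  1         3.00         2.9520         2.9520
  2         3.00         2.9048         5.8097
  3         3.00         2.8584         8.5751
  4         3.00         2.8127        11.2507
  5         3.00         2.7677        13.8385
  6       103.00        93.5048       561.0288
  Σ                    107.8004       603.4547
Price P = Σ PV = 107.8004.
Macaulay duration = Σ(t·PV) / P = 603.4547 / 107.8004 = 5.59789 half-year periods.
In years: 5.59789 / 2 = 2.79894 years.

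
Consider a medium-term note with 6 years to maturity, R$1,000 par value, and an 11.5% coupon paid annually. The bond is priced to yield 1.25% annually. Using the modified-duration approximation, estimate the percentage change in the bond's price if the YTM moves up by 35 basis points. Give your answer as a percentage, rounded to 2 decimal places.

Periodic yield y = 0.0125. Modified duration first:
  t   CF        PV=CF/(1+0.0125)^t    t·PV
  1       115.00       113.5802       113.5802
  2       115.00       112.1780       224.3560
  3       115.00       110.7931       332.3793
  4       115.00       109.4253       437.7012
  5       115.00       108.0744       540.3718
  6     1,115.00     1,034.9150     6,209.4899
  Σ                  1,588.9660     7,857.8785
P = 1,588.9660; D_Mac = 4.94528 yrs; D_mod = 4.94528/(1+0.0125) = 4.88423 yrs.
ΔP/P ≈ -D_mod · Δy = -4.88423 × (+0.0035) = -0.017095 = -1.7095%.

-1.71%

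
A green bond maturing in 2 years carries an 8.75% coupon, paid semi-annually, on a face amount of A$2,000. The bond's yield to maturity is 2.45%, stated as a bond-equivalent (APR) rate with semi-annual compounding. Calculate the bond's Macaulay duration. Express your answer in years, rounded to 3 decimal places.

Periodic yield y = 0.01225. Discount each cash flow and weight by its period:
  t   CF        PV=CF/(1+0.01225)^t    t·PV
  1        87.50        86.4411        86.4411
  2        87.50        85.3950       170.7900
  3        87.50        84.3616       253.0847
  4     2,087.50     1,988.2699     7,953.0797
  Σ                  2,244.4676     8,463.3955
Price P = Σ PV = 2,244.4676.
Macaulay duration = Σ(t·PV) / P = 8,463.3955 / 2,244.4676 = 3.77078 half-year periods.
In years: 3.77078 / 2 = 1.88539 years.

1.885 years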